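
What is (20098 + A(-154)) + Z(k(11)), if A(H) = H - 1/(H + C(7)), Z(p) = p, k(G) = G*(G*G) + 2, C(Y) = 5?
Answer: 3170274/149 ≈ 21277.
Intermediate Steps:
k(G) = 2 + G³ (k(G) = G*G² + 2 = G³ + 2 = 2 + G³)
A(H) = H - 1/(5 + H) (A(H) = H - 1/(H + 5) = H - 1/(5 + H))
(20098 + A(-154)) + Z(k(11)) = (20098 + (-1 + (-154)² + 5*(-154))/(5 - 154)) + (2 + 11³) = (20098 + (-1 + 23716 - 770)/(-149)) + (2 + 1331) = (20098 - 1/149*22945) + 1333 = (20098 - 22945/149) + 1333 = 2971657/149 + 1333 = 3170274/149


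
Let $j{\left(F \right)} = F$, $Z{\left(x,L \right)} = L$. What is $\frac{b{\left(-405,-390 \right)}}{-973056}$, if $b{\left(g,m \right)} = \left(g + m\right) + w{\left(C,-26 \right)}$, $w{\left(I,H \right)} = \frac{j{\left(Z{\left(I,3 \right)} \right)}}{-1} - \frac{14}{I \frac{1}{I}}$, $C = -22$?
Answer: $\frac{29}{34752} \approx 0.00083448$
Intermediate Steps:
$w{\left(I,H \right)} = -17$ ($w{\left(I,H \right)} = \frac{3}{-1} - \frac{14}{I \frac{1}{I}} = 3 \left(-1\right) - \frac{14}{1} = -3 - 14 = -17$)
$b{\left(g,m \right)} = -17 + g + m$ ($b{\left(g,m \right)} = \left(g + m\right) - 17 = -17 + g + m$)
$\frac{b{\left(-405,-390 \right)}}{-973056} = \frac{-17 - 405 - 390}{-973056} = \left(-812\right) \left(- \frac{1}{973056}\right) = \frac{29}{34752}$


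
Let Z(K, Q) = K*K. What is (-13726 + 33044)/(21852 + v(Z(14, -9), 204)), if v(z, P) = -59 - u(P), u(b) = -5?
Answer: 9659/10899 ≈ 0.88623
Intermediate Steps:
Z(K, Q) = K²
v(z, P) = -54 (v(z, P) = -59 - 1*(-5) = -59 + 5 = -54)
(-13726 + 33044)/(21852 + v(Z(14, -9), 204)) = (-13726 + 33044)/(21852 - 54) = 19318/21798 = 19318*(1/21798) = 9659/10899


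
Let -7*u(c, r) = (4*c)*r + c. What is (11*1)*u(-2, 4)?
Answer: 374/7 ≈ 53.429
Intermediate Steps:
u(c, r) = -c/7 - 4*c*r/7 (u(c, r) = -((4*c)*r + c)/7 = -(4*c*r + c)/7 = -(c + 4*c*r)/7 = -c/7 - 4*c*r/7)
(11*1)*u(-2, 4) = (11*1)*(-⅐*(-2)*(1 + 4*4)) = 11*(-⅐*(-2)*(1 + 16)) = 11*(-⅐*(-2)*17) = 11*(34/7) = 374/7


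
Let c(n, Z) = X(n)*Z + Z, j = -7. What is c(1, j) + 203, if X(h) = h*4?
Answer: 168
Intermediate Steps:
X(h) = 4*h
c(n, Z) = Z + 4*Z*n (c(n, Z) = (4*n)*Z + Z = 4*Z*n + Z = Z + 4*Z*n)
c(1, j) + 203 = -7*(1 + 4*1) + 203 = -7*(1 + 4) + 203 = -7*5 + 203 = -35 + 203 = 168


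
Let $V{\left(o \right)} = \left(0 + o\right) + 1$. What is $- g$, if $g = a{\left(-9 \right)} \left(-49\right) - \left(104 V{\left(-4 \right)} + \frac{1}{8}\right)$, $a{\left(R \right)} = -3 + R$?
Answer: $- \frac{7199}{8} \approx -899.88$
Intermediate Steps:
$V{\left(o \right)} = 1 + o$ ($V{\left(o \right)} = o + 1 = 1 + o$)
$g = \frac{7199}{8}$ ($g = \left(-3 - 9\right) \left(-49\right) - \left(104 \left(1 - 4\right) + \frac{1}{8}\right) = \left(-12\right) \left(-49\right) - \left(104 \left(-3\right) + \frac{1}{8}\right) = 588 - \left(-312 + \frac{1}{8}\right) = 588 - - \frac{2495}{8} = 588 + \frac{2495}{8} = \frac{7199}{8} \approx 899.88$)
$- g = \left(-1\right) \frac{7199}{8} = - \frac{7199}{8}$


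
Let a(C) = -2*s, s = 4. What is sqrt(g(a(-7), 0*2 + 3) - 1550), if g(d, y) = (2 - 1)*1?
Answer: I*sqrt(1549) ≈ 39.357*I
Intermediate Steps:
a(C) = -8 (a(C) = -2*4 = -8)
g(d, y) = 1 (g(d, y) = 1*1 = 1)
sqrt(g(a(-7), 0*2 + 3) - 1550) = sqrt(1 - 1550) = sqrt(-1549) = I*sqrt(1549)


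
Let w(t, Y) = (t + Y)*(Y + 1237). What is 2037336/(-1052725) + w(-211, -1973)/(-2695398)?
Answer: -1197267801688/472918809925 ≈ -2.5317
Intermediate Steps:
w(t, Y) = (1237 + Y)*(Y + t) (w(t, Y) = (Y + t)*(1237 + Y) = (1237 + Y)*(Y + t))
2037336/(-1052725) + w(-211, -1973)/(-2695398) = 2037336/(-1052725) + ((-1973)² + 1237*(-1973) + 1237*(-211) - 1973*(-211))/(-2695398) = 2037336*(-1/1052725) + (3892729 - 2440601 - 261007 + 416303)*(-1/2695398) = -2037336/1052725 + 1607424*(-1/2695398) = -2037336/1052725 - 267904/449233 = -1197267801688/472918809925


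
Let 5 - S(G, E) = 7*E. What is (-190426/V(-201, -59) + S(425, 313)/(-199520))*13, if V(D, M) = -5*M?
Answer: -9878219169/1177168 ≈ -8391.5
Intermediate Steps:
S(G, E) = 5 - 7*E
(-190426/V(-201, -59) + S(425, 313)/(-199520))*13 = (-190426/((-5*(-59))) + (5 - 7*313)/(-199520))*13 = (-190426/295 + (5 - 2191)*(-1/199520))*13 = (-190426*1/295 - 2186*(-1/199520))*13 = (-190426/295 + 1093/99760)*13 = -759863013/1177168*13 = -9878219169/1177168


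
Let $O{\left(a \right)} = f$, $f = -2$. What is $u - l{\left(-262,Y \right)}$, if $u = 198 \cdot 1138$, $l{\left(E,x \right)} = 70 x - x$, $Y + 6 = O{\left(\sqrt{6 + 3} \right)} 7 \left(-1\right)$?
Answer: $224772$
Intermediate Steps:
$O{\left(a \right)} = -2$
$Y = 8$ ($Y = -6 + \left(-2\right) 7 \left(-1\right) = -6 - -14 = -6 + 14 = 8$)
$l{\left(E,x \right)} = 69 x$
$u = 225324$
$u - l{\left(-262,Y \right)} = 225324 - 69 \cdot 8 = 225324 - 552 = 224772$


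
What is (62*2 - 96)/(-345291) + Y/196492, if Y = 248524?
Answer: 21451899677/16961729793 ≈ 1.2647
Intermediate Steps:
(62*2 - 96)/(-345291) + Y/196492 = (62*2 - 96)/(-345291) + 248524/196492 = (124 - 96)*(-1/345291) + 248524*(1/196492) = 28*(-1/345291) + 62131/49123 = -28/345291 + 62131/49123 = 21451899677/16961729793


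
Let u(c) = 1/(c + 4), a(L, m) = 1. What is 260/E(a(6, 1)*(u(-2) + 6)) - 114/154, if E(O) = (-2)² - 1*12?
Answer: -5119/154 ≈ -33.240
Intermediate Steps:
u(c) = 1/(4 + c)
E(O) = -8 (E(O) = 4 - 12 = -8)
260/E(a(6, 1)*(u(-2) + 6)) - 114/154 = 260/(-8) - 114/154 = 260*(-⅛) - 114*1/154 = -65/2 - 57/77 = -5119/154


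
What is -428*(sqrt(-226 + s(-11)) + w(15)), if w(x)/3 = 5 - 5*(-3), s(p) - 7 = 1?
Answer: -25680 - 428*I*sqrt(218) ≈ -25680.0 - 6319.3*I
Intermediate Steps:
s(p) = 8 (s(p) = 7 + 1 = 8)
w(x) = 60 (w(x) = 3*(5 - 5*(-3)) = 3*(5 + 15) = 3*20 = 60)
-428*(sqrt(-226 + s(-11)) + w(15)) = -428*(sqrt(-226 + 8) + 60) = -428*(sqrt(-218) + 60) = -428*(I*sqrt(218) + 60) = -428*(60 + I*sqrt(218)) = -25680 - 428*I*sqrt(218)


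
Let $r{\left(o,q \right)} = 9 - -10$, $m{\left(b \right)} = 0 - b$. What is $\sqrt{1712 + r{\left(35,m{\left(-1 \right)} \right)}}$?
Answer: $\sqrt{1731} \approx 41.605$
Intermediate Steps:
$m{\left(b \right)} = - b$
$r{\left(o,q \right)} = 19$ ($r{\left(o,q \right)} = 9 + 10 = 19$)
$\sqrt{1712 + r{\left(35,m{\left(-1 \right)} \right)}} = \sqrt{1712 + 19} = \sqrt{1731}$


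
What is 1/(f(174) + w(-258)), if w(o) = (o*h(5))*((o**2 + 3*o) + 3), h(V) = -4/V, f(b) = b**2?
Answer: 5/68049756 ≈ 7.3476e-8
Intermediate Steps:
w(o) = -4*o*(3 + o**2 + 3*o)/5 (w(o) = (o*(-4/5))*((o**2 + 3*o) + 3) = (o*(-4*1/5))*(3 + o**2 + 3*o) = (o*(-4/5))*(3 + o**2 + 3*o) = (-4*o/5)*(3 + o**2 + 3*o) = -4*o*(3 + o**2 + 3*o)/5)
1/(f(174) + w(-258)) = 1/(174**2 - 4/5*(-258)*(3 + (-258)**2 + 3*(-258))) = 1/(30276 - 4/5*(-258)*(3 + 66564 - 774)) = 1/(30276 - 4/5*(-258)*65793) = 1/(30276 + 67898376/5) = 1/(68049756/5) = 5/68049756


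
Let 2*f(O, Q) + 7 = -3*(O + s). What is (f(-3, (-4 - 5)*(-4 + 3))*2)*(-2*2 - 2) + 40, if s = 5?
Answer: 118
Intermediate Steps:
f(O, Q) = -11 - 3*O/2 (f(O, Q) = -7/2 + (-3*(O + 5))/2 = -7/2 + (-3*(5 + O))/2 = -7/2 + (-15 - 3*O)/2 = -7/2 + (-15/2 - 3*O/2) = -11 - 3*O/2)
(f(-3, (-4 - 5)*(-4 + 3))*2)*(-2*2 - 2) + 40 = ((-11 - 3/2*(-3))*2)*(-2*2 - 2) + 40 = ((-11 + 9/2)*2)*(-4 - 2) + 40 = -13/2*2*(-6) + 40 = -13*(-6) + 40 = 78 + 40 = 118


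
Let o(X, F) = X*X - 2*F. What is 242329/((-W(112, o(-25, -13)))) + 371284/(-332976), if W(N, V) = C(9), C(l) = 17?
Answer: -20174013233/1415148 ≈ -14256.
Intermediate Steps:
o(X, F) = X**2 - 2*F
W(N, V) = 17
242329/((-W(112, o(-25, -13)))) + 371284/(-332976) = 242329/((-1*17)) + 371284/(-332976) = 242329/(-17) + 371284*(-1/332976) = 242329*(-1/17) - 92821/83244 = -242329/17 - 92821/83244 = -20174013233/1415148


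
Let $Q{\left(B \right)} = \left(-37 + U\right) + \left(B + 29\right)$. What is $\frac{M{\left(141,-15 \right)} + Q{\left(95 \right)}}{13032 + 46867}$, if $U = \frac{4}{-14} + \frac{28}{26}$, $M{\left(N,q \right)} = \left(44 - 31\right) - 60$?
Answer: $\frac{3712}{5450809} \approx 0.000681$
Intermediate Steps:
$M{\left(N,q \right)} = -47$ ($M{\left(N,q \right)} = 13 - 60 = -47$)
$U = \frac{72}{91}$ ($U = 4 \left(- \frac{1}{14}\right) + 28 \cdot \frac{1}{26} = - \frac{2}{7} + \frac{14}{13} = \frac{72}{91} \approx 0.79121$)
$Q{\left(B \right)} = - \frac{656}{91} + B$ ($Q{\left(B \right)} = \left(-37 + \frac{72}{91}\right) + \left(B + 29\right) = - \frac{3295}{91} + \left(29 + B\right) = - \frac{656}{91} + B$)
$\frac{M{\left(141,-15 \right)} + Q{\left(95 \right)}}{13032 + 46867} = \frac{-47 + \left(- \frac{656}{91} + 95\right)}{13032 + 46867} = \frac{-47 + \frac{7989}{91}}{59899} = \frac{3712}{91} \cdot \frac{1}{59899} = \frac{3712}{5450809}$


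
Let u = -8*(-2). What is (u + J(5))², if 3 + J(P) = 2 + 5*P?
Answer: 1600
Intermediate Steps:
J(P) = -1 + 5*P (J(P) = -3 + (2 + 5*P) = -1 + 5*P)
u = 16
(u + J(5))² = (16 + (-1 + 5*5))² = (16 + (-1 + 25))² = (16 + 24)² = 40² = 1600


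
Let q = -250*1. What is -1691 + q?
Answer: -1941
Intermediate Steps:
q = -250
-1691 + q = -1691 - 250 = -1941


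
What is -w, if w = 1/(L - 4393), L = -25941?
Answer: 1/30334 ≈ 3.2966e-5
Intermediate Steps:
w = -1/30334 (w = 1/(-25941 - 4393) = 1/(-30334) = -1/30334 ≈ -3.2966e-5)
-w = -1*(-1/30334) = 1/30334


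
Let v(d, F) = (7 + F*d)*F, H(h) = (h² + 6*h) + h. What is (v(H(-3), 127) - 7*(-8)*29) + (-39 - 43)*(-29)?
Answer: -188657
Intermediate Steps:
H(h) = h² + 7*h
v(d, F) = F*(7 + F*d)
(v(H(-3), 127) - 7*(-8)*29) + (-39 - 43)*(-29) = (127*(7 + 127*(-3*(7 - 3))) - 7*(-8)*29) + (-39 - 43)*(-29) = (127*(7 + 127*(-3*4)) + 56*29) - 82*(-29) = (127*(7 + 127*(-12)) + 1624) + 2378 = (127*(7 - 1524) + 1624) + 2378 = (127*(-1517) + 1624) + 2378 = (-192659 + 1624) + 2378 = -191035 + 2378 = -188657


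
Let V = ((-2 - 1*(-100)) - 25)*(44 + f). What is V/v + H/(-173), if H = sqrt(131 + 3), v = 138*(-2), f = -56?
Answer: 73/23 - sqrt(134)/173 ≈ 3.1070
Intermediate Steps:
v = -276
H = sqrt(134) ≈ 11.576
V = -876 (V = ((-2 - 1*(-100)) - 25)*(44 - 56) = ((-2 + 100) - 25)*(-12) = (98 - 25)*(-12) = 73*(-12) = -876)
V/v + H/(-173) = -876/(-276) + sqrt(134)/(-173) = -876*(-1/276) + sqrt(134)*(-1/173) = 73/23 - sqrt(134)/173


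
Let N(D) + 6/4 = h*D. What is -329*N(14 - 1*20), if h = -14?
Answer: -54285/2 ≈ -27143.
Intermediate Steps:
N(D) = -3/2 - 14*D
-329*N(14 - 1*20) = -329*(-3/2 - 14*(14 - 1*20)) = -329*(-3/2 - 14*(14 - 20)) = -329*(-3/2 - 14*(-6)) = -329*(-3/2 + 84) = -329*165/2 = -54285/2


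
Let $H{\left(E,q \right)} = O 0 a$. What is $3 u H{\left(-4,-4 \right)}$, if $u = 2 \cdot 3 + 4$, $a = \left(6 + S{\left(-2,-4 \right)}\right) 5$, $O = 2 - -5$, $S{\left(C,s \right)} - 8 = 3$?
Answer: $0$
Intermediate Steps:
$S{\left(C,s \right)} = 11$ ($S{\left(C,s \right)} = 8 + 3 = 11$)
$O = 7$ ($O = 2 + 5 = 7$)
$a = 85$ ($a = \left(6 + 11\right) 5 = 17 \cdot 5 = 85$)
$H{\left(E,q \right)} = 0$ ($H{\left(E,q \right)} = 7 \cdot 0 \cdot 85 = 0 \cdot 85 = 0$)
$u = 10$ ($u = 6 + 4 = 10$)
$3 u H{\left(-4,-4 \right)} = 3 \cdot 10 \cdot 0 = 30 \cdot 0 = 0$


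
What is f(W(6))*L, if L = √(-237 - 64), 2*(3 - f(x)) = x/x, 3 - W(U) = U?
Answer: 5*I*√301/2 ≈ 43.373*I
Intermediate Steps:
W(U) = 3 - U
f(x) = 5/2 (f(x) = 3 - x/(2*x) = 3 - ½*1 = 3 - ½ = 5/2)
L = I*√301 (L = √(-301) = I*√301 ≈ 17.349*I)
f(W(6))*L = 5*(I*√301)/2 = 5*I*√301/2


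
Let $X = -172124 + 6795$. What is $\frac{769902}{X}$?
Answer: $- \frac{769902}{165329} \approx -4.6568$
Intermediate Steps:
$X = -165329$
$\frac{769902}{X} = \frac{769902}{-165329} = 769902 \left(- \frac{1}{165329}\right) = - \frac{769902}{165329}$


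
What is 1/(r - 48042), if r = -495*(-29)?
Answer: -1/33687 ≈ -2.9685e-5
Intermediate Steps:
r = 14355
1/(r - 48042) = 1/(14355 - 48042) = 1/(-33687) = -1/33687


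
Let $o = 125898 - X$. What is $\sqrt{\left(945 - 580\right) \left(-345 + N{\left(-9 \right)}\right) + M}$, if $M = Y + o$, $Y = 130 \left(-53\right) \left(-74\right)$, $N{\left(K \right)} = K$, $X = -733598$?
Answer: $3 \sqrt{137794} \approx 1113.6$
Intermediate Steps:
$Y = 509860$ ($Y = \left(-6890\right) \left(-74\right) = 509860$)
$o = 859496$ ($o = 125898 - -733598 = 125898 + 733598 = 859496$)
$M = 1369356$ ($M = 509860 + 859496 = 1369356$)
$\sqrt{\left(945 - 580\right) \left(-345 + N{\left(-9 \right)}\right) + M} = \sqrt{\left(945 - 580\right) \left(-345 - 9\right) + 1369356} = \sqrt{365 \left(-354\right) + 1369356} = \sqrt{-129210 + 1369356} = \sqrt{1240146} = 3 \sqrt{137794}$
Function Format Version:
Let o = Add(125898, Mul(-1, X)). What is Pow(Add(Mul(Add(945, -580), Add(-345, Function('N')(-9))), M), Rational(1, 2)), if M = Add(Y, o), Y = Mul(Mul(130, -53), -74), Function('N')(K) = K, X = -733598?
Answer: Mul(3, Pow(137794, Rational(1, 2))) ≈ 1113.6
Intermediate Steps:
Y = 509860 (Y = Mul(-6890, -74) = 509860)
o = 859496 (o = Add(125898, Mul(-1, -733598)) = Add(125898, 733598) = 859496)
M = 1369356 (M = Add(509860, 859496) = 1369356)
Pow(Add(Mul(Add(945, -580), Add(-345, Function('N')(-9))), M), Rational(1, 2)) = Pow(Add(Mul(Add(945, -580), Add(-345, -9)), 1369356), Rational(1, 2)) = Pow(Add(Mul(365, -354), 1369356), Rational(1, 2)) = Pow(Add(-129210, 1369356), Rational(1, 2)) = Pow(1240146, Rational(1, 2)) = Mul(3, Pow(137794, Rational(1, 2)))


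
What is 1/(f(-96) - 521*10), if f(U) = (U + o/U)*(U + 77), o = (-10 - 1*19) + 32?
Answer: -32/108333 ≈ -0.00029539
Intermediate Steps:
o = 3 (o = (-10 - 19) + 32 = -29 + 32 = 3)
f(U) = (77 + U)*(U + 3/U) (f(U) = (U + 3/U)*(U + 77) = (U + 3/U)*(77 + U) = (77 + U)*(U + 3/U))
1/(f(-96) - 521*10) = 1/((3 + (-96)² + 77*(-96) + 231/(-96)) - 521*10) = 1/((3 + 9216 - 7392 + 231*(-1/96)) - 5210) = 1/((3 + 9216 - 7392 - 77/32) - 5210) = 1/(58387/32 - 5210) = 1/(-108333/32) = -32/108333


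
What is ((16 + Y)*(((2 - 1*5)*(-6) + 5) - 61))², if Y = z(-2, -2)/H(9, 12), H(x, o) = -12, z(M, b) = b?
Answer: 3396649/9 ≈ 3.7741e+5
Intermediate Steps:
Y = ⅙ (Y = -2/(-12) = -2*(-1/12) = ⅙ ≈ 0.16667)
((16 + Y)*(((2 - 1*5)*(-6) + 5) - 61))² = ((16 + ⅙)*(((2 - 1*5)*(-6) + 5) - 61))² = (97*(((2 - 5)*(-6) + 5) - 61)/6)² = (97*((-3*(-6) + 5) - 61)/6)² = (97*((18 + 5) - 61)/6)² = (97*(23 - 61)/6)² = ((97/6)*(-38))² = (-1843/3)² = 3396649/9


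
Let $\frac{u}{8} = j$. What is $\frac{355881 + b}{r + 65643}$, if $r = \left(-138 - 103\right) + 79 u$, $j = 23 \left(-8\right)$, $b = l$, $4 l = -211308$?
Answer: $- \frac{50509}{8481} \approx -5.9556$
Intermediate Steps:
$l = -52827$ ($l = \frac{1}{4} \left(-211308\right) = -52827$)
$b = -52827$
$j = -184$
$u = -1472$ ($u = 8 \left(-184\right) = -1472$)
$r = -116529$ ($r = \left(-138 - 103\right) + 79 \left(-1472\right) = -241 - 116288 = -116529$)
$\frac{355881 + b}{r + 65643} = \frac{355881 - 52827}{-116529 + 65643} = \frac{303054}{-50886} = 303054 \left(- \frac{1}{50886}\right) = - \frac{50509}{8481}$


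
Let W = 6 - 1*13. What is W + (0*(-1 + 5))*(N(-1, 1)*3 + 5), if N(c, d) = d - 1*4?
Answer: -7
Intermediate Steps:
N(c, d) = -4 + d (N(c, d) = d - 4 = -4 + d)
W = -7 (W = 6 - 13 = -7)
W + (0*(-1 + 5))*(N(-1, 1)*3 + 5) = -7 + (0*(-1 + 5))*((-4 + 1)*3 + 5) = -7 + (0*4)*(-3*3 + 5) = -7 + 0*(-9 + 5) = -7 + 0*(-4) = -7 + 0 = -7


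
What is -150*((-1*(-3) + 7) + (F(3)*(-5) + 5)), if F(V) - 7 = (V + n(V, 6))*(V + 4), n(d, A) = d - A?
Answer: 3000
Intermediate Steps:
F(V) = 7 + (-6 + 2*V)*(4 + V) (F(V) = 7 + (V + (V - 1*6))*(V + 4) = 7 + (V + (V - 6))*(4 + V) = 7 + (V + (-6 + V))*(4 + V) = 7 + (-6 + 2*V)*(4 + V))
-150*((-1*(-3) + 7) + (F(3)*(-5) + 5)) = -150*((-1*(-3) + 7) + ((-17 + 2*3 + 2*3**2)*(-5) + 5)) = -150*((3 + 7) + ((-17 + 6 + 2*9)*(-5) + 5)) = -150*(10 + ((-17 + 6 + 18)*(-5) + 5)) = -150*(10 + (7*(-5) + 5)) = -150*(10 + (-35 + 5)) = -150*(10 - 30) = -150*(-20) = 3000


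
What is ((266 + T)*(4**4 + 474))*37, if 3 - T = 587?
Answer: -8589180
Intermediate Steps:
T = -584 (T = 3 - 1*587 = 3 - 587 = -584)
((266 + T)*(4**4 + 474))*37 = ((266 - 584)*(4**4 + 474))*37 = -318*(256 + 474)*37 = -318*730*37 = -232140*37 = -8589180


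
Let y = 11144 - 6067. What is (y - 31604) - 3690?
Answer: -30217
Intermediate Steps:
y = 5077
(y - 31604) - 3690 = (5077 - 31604) - 3690 = -26527 - 3690 = -30217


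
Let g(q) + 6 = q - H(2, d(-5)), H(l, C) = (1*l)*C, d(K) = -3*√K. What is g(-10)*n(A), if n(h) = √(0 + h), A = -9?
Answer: -48*I - 18*√5 ≈ -40.249 - 48.0*I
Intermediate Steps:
n(h) = √h
H(l, C) = C*l (H(l, C) = l*C = C*l)
g(q) = -6 + q + 6*I*√5 (g(q) = -6 + (q - (-3*I*√5)*2) = -6 + (q - (-6)*I*√5) = -6 + (q + 6*I*√5) = -6 + q + 6*I*√5)
g(-10)*n(A) = (-6 - 10 + 6*I*√5)*√(-9) = (-16 + 6*I*√5)*(3*I) = 3*I*(-16 + 6*I*√5)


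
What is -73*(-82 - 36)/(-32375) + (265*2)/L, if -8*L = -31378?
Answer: -66510046/507931375 ≈ -0.13094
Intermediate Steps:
L = 15689/4 (L = -1/8*(-31378) = 15689/4 ≈ 3922.3)
-73*(-82 - 36)/(-32375) + (265*2)/L = -73*(-82 - 36)/(-32375) + (265*2)/(15689/4) = -73*(-118)*(-1/32375) + 530*(4/15689) = 8614*(-1/32375) + 2120/15689 = -8614/32375 + 2120/15689 = -66510046/507931375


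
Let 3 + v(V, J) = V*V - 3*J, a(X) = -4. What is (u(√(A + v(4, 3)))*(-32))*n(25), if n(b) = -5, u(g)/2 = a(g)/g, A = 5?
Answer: -1280/3 ≈ -426.67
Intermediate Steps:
v(V, J) = -3 + V² - 3*J (v(V, J) = -3 + (V*V - 3*J) = -3 + (V² - 3*J) = -3 + V² - 3*J)
u(g) = -8/g (u(g) = 2*(-4/g) = -8/g)
(u(√(A + v(4, 3)))*(-32))*n(25) = (-8/√(5 + (-3 + 4² - 3*3))*(-32))*(-5) = (-8/√(5 + (-3 + 16 - 9))*(-32))*(-5) = (-8/√(5 + 4)*(-32))*(-5) = (-8/(√9)*(-32))*(-5) = (-8/3*(-32))*(-5) = (-8*⅓*(-32))*(-5) = -8/3*(-32)*(-5) = (256/3)*(-5) = -1280/3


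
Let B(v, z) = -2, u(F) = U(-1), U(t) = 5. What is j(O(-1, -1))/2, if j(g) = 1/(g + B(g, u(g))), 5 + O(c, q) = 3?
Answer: -⅛ ≈ -0.12500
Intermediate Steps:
u(F) = 5
O(c, q) = -2 (O(c, q) = -5 + 3 = -2)
j(g) = 1/(-2 + g) (j(g) = 1/(g - 2) = 1/(-2 + g))
j(O(-1, -1))/2 = 1/(2*(-2 - 2)) = (½)/(-4) = (½)*(-¼) = -⅛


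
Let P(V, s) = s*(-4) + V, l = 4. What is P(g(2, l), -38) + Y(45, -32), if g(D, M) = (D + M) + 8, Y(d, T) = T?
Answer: 134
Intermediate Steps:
g(D, M) = 8 + D + M
P(V, s) = V - 4*s (P(V, s) = -4*s + V = V - 4*s)
P(g(2, l), -38) + Y(45, -32) = ((8 + 2 + 4) - 4*(-38)) - 32 = (14 + 152) - 32 = 166 - 32 = 134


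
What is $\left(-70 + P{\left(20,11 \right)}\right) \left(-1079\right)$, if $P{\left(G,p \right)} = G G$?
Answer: $-356070$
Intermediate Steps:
$P{\left(G,p \right)} = G^{2}$
$\left(-70 + P{\left(20,11 \right)}\right) \left(-1079\right) = \left(-70 + 20^{2}\right) \left(-1079\right) = \left(-70 + 400\right) \left(-1079\right) = 330 \left(-1079\right) = -356070$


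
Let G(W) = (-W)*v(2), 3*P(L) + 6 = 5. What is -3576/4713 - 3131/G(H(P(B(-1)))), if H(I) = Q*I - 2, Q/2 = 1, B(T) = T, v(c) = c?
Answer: -14775475/25136 ≈ -587.82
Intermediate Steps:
Q = 2 (Q = 2*1 = 2)
P(L) = -⅓ (P(L) = -2 + (⅓)*5 = -2 + 5/3 = -⅓)
H(I) = -2 + 2*I (H(I) = 2*I - 2 = -2 + 2*I)
G(W) = -2*W (G(W) = -W*2 = -2*W)
-3576/4713 - 3131/G(H(P(B(-1)))) = -3576/4713 - 3131*(-1/(2*(-2 + 2*(-⅓)))) = -3576*1/4713 - 3131*(-1/(2*(-2 - ⅔))) = -1192/1571 - 3131/((-2*(-8/3))) = -1192/1571 - 3131/16/3 = -1192/1571 - 3131*3/16 = -1192/1571 - 9393/16 = -14775475/25136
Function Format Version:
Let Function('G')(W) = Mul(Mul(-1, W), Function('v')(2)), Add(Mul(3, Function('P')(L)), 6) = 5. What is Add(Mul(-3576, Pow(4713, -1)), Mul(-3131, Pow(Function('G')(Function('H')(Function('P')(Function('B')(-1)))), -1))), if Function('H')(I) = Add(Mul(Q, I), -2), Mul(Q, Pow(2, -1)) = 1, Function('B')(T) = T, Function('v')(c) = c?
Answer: Rational(-14775475, 25136) ≈ -587.82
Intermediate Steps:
Q = 2 (Q = Mul(2, 1) = 2)
Function('P')(L) = Rational(-1, 3) (Function('P')(L) = Add(-2, Mul(Rational(1, 3), 5)) = Add(-2, Rational(5, 3)) = Rational(-1, 3))
Function('H')(I) = Add(-2, Mul(2, I)) (Function('H')(I) = Add(Mul(2, I), -2) = Add(-2, Mul(2, I)))
Function('G')(W) = Mul(-2, W) (Function('G')(W) = Mul(Mul(-1, W), 2) = Mul(-2, W))
Add(Mul(-3576, Pow(4713, -1)), Mul(-3131, Pow(Function('G')(Function('H')(Function('P')(Function('B')(-1)))), -1))) = Add(Mul(-3576, Pow(4713, -1)), Mul(-3131, Pow(Mul(-2, Add(-2, Mul(2, Rational(-1, 3)))), -1))) = Add(Mul(-3576, Rational(1, 4713)), Mul(-3131, Pow(Mul(-2, Add(-2, Rational(-2, 3))), -1))) = Add(Rational(-1192, 1571), Mul(-3131, Pow(Mul(-2, Rational(-8, 3)), -1))) = Add(Rational(-1192, 1571), Mul(-3131, Pow(Rational(16, 3), -1))) = Add(Rational(-1192, 1571), Mul(-3131, Rational(3, 16))) = Add(Rational(-1192, 1571), Rational(-9393, 16)) = Rational(-14775475, 25136)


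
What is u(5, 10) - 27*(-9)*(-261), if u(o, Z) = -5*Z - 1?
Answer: -63474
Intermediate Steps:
u(o, Z) = -1 - 5*Z
u(5, 10) - 27*(-9)*(-261) = (-1 - 5*10) - 27*(-9)*(-261) = (-1 - 50) + 243*(-261) = -51 - 63423 = -63474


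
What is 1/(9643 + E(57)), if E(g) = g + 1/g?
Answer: 57/552901 ≈ 0.00010309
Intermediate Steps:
1/(9643 + E(57)) = 1/(9643 + (57 + 1/57)) = 1/(9643 + 3250/57) = 1/(552901/57) = 57/552901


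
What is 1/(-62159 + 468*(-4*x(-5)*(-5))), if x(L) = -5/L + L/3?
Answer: -1/68399 ≈ -1.4620e-5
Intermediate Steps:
x(L) = -5/L + L/3 (x(L) = -5/L + L*(1/3) = -5/L + L/3)
1/(-62159 + 468*(-4*x(-5)*(-5))) = 1/(-62159 + 468*(-4*(-5/(-5) + (1/3)*(-5))*(-5))) = 1/(-62159 + 468*(-4*(-5*(-1/5) - 5/3)*(-5))) = 1/(-62159 + 468*(-4*(1 - 5/3)*(-5))) = 1/(-62159 + 468*(-4*(-2/3)*(-5))) = 1/(-62159 + 468*((8/3)*(-5))) = 1/(-62159 + 468*(-40/3)) = 1/(-62159 - 6240) = 1/(-68399) = -1/68399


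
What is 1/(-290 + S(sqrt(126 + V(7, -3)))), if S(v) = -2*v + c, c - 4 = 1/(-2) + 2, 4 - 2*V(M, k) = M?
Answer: -1138/321769 + 4*sqrt(498)/321769 ≈ -0.0032593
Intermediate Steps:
V(M, k) = 2 - M/2
c = 11/2 (c = 4 + (1/(-2) + 2) = 4 + (-1/2 + 2) = 4 + 3/2 = 11/2 ≈ 5.5000)
S(v) = 11/2 - 2*v (S(v) = -2*v + 11/2 = 11/2 - 2*v)
1/(-290 + S(sqrt(126 + V(7, -3)))) = 1/(-290 + (11/2 - 2*sqrt(126 + (2 - 1/2*7)))) = 1/(-290 + (11/2 - 2*sqrt(126 + (2 - 7/2)))) = 1/(-290 + (11/2 - 2*sqrt(126 - 3/2))) = 1/(-290 + (11/2 - sqrt(498))) = 1/(-569/2 - sqrt(498))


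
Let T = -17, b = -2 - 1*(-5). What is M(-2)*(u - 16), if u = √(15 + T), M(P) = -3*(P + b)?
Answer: 48 - 3*I*√2 ≈ 48.0 - 4.2426*I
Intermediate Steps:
b = 3 (b = -2 + 5 = 3)
M(P) = -9 - 3*P (M(P) = -3*(P + 3) = -3*(3 + P) = -9 - 3*P)
u = I*√2 (u = √(15 - 17) = √(-2) = I*√2 ≈ 1.4142*I)
M(-2)*(u - 16) = (-9 - 3*(-2))*(I*√2 - 16) = (-9 + 6)*(-16 + I*√2) = -3*(-16 + I*√2) = 48 - 3*I*√2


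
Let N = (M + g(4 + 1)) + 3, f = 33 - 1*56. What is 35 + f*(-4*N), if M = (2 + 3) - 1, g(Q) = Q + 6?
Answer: 1691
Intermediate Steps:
g(Q) = 6 + Q
M = 4 (M = 5 - 1 = 4)
f = -23 (f = 33 - 56 = -23)
N = 18 (N = (4 + (6 + (4 + 1))) + 3 = (4 + (6 + 5)) + 3 = (4 + 11) + 3 = 15 + 3 = 18)
35 + f*(-4*N) = 35 - (-92)*18 = 35 - 23*(-72) = 35 + 1656 = 1691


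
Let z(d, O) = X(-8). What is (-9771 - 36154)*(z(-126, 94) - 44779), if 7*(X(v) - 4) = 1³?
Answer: 14393997200/7 ≈ 2.0563e+9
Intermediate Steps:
X(v) = 29/7 (X(v) = 4 + (⅐)*1³ = 4 + (⅐)*1 = 4 + ⅐ = 29/7)
z(d, O) = 29/7
(-9771 - 36154)*(z(-126, 94) - 44779) = (-9771 - 36154)*(29/7 - 44779) = -45925*(-313424/7) = 14393997200/7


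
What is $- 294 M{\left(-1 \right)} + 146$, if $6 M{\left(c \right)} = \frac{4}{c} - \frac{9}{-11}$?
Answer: $\frac{3321}{11} \approx 301.91$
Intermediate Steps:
$M{\left(c \right)} = \frac{3}{22} + \frac{2}{3 c}$ ($M{\left(c \right)} = \frac{\frac{4}{c} - \frac{9}{-11}}{6} = \frac{\frac{4}{c} - - \frac{9}{11}}{6} = \frac{\frac{4}{c} + \frac{9}{11}}{6} = \frac{\frac{9}{11} + \frac{4}{c}}{6} = \frac{3}{22} + \frac{2}{3 c}$)
$- 294 M{\left(-1 \right)} + 146 = - 294 \frac{44 + 9 \left(-1\right)}{66 \left(-1\right)} + 146 = - 294 \cdot \frac{1}{66} \left(-1\right) \left(44 - 9\right) + 146 = - 294 \cdot \frac{1}{66} \left(-1\right) 35 + 146 = \left(-294\right) \left(- \frac{35}{66}\right) + 146 = \frac{1715}{11} + 146 = \frac{3321}{11}$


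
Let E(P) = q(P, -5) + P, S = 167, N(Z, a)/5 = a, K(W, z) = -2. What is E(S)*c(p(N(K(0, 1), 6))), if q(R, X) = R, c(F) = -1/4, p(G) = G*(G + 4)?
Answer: -167/2 ≈ -83.500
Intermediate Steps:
N(Z, a) = 5*a
p(G) = G*(4 + G)
c(F) = -¼ (c(F) = -1*¼ = -¼)
E(P) = 2*P (E(P) = P + P = 2*P)
E(S)*c(p(N(K(0, 1), 6))) = (2*167)*(-¼) = 334*(-¼) = -167/2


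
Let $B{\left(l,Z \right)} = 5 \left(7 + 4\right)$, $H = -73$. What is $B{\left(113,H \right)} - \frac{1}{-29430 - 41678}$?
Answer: $\frac{3910941}{71108} \approx 55.0$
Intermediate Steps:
$B{\left(l,Z \right)} = 55$ ($B{\left(l,Z \right)} = 5 \cdot 11 = 55$)
$B{\left(113,H \right)} - \frac{1}{-29430 - 41678} = 55 - \frac{1}{-29430 - 41678} = 55 - \frac{1}{-71108} = 55 - - \frac{1}{71108} = 55 + \frac{1}{71108} = \frac{3910941}{71108}$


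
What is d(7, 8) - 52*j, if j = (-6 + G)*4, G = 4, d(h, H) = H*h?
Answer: 472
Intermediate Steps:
j = -8 (j = (-6 + 4)*4 = -2*4 = -8)
d(7, 8) - 52*j = 8*7 - 52*(-8) = 56 + 416 = 472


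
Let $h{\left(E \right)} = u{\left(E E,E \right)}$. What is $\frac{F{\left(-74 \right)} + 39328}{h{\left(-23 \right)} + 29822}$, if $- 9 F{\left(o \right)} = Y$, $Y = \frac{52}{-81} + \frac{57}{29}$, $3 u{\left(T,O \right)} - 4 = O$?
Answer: $\frac{831430139}{630333009} \approx 1.319$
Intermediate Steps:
$u{\left(T,O \right)} = \frac{4}{3} + \frac{O}{3}$
$h{\left(E \right)} = \frac{4}{3} + \frac{E}{3}$
$Y = \frac{3109}{2349}$ ($Y = 52 \left(- \frac{1}{81}\right) + 57 \cdot \frac{1}{29} = - \frac{52}{81} + \frac{57}{29} = \frac{3109}{2349} \approx 1.3235$)
$F{\left(o \right)} = - \frac{3109}{21141}$ ($F{\left(o \right)} = \left(- \frac{1}{9}\right) \frac{3109}{2349} = - \frac{3109}{21141}$)
$\frac{F{\left(-74 \right)} + 39328}{h{\left(-23 \right)} + 29822} = \frac{- \frac{3109}{21141} + 39328}{\left(\frac{4}{3} + \frac{1}{3} \left(-23\right)\right) + 29822} = \frac{831430139}{21141 \left(\left(\frac{4}{3} - \frac{23}{3}\right) + 29822\right)} = \frac{831430139}{21141 \left(- \frac{19}{3} + 29822\right)} = \frac{831430139}{21141 \cdot \frac{89447}{3}} = \frac{831430139}{21141} \cdot \frac{3}{89447} = \frac{831430139}{630333009}$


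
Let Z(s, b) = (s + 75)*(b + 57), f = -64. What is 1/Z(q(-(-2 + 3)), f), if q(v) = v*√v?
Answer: -75/39382 - I/39382 ≈ -0.0019044 - 2.5392e-5*I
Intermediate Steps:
q(v) = v^(3/2)
Z(s, b) = (57 + b)*(75 + s) (Z(s, b) = (75 + s)*(57 + b) = (57 + b)*(75 + s))
1/Z(q(-(-2 + 3)), f) = 1/(4275 + 57*(-(-2 + 3))^(3/2) + 75*(-64) - 64*(-I*(-2 + 3)^(3/2))) = 1/(4275 + 57*(-1*1)^(3/2) - 4800 - 64*(-I)) = 1/(4275 + 57*(-1)^(3/2) - 4800 - (-64)*I) = 1/(4275 + 57*(-I) - 4800 - (-64)*I) = 1/(4275 - 57*I - 4800 + 64*I) = 1/(-525 + 7*I) = (-525 - 7*I)/275674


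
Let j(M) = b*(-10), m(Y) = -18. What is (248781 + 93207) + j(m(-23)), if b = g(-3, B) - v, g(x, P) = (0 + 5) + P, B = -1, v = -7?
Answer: 341878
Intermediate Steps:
g(x, P) = 5 + P
b = 11 (b = (5 - 1) - 1*(-7) = 4 + 7 = 11)
j(M) = -110 (j(M) = 11*(-10) = -110)
(248781 + 93207) + j(m(-23)) = (248781 + 93207) - 110 = 341988 - 110 = 341878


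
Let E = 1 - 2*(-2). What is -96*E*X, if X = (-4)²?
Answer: -7680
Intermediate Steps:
X = 16
E = 5 (E = 1 + 4 = 5)
-96*E*X = -480*16 = -96*80 = -7680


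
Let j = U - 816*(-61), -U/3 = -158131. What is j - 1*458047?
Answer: 66122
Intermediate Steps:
U = 474393 (U = -3*(-158131) = 474393)
j = 524169 (j = 474393 - 816*(-61) = 474393 - 1*(-49776) = 474393 + 49776 = 524169)
j - 1*458047 = 524169 - 1*458047 = 524169 - 458047 = 66122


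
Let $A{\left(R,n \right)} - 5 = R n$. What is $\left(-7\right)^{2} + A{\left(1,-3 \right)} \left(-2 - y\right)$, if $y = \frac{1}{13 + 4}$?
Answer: $\frac{763}{17} \approx 44.882$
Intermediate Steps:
$y = \frac{1}{17} \approx 0.058824$
$A{\left(R,n \right)} = 5 + R n$
$\left(-7\right)^{2} + A{\left(1,-3 \right)} \left(-2 - y\right) = \left(-7\right)^{2} + \left(5 + 1 \left(-3\right)\right) \left(-2 - \frac{1}{17}\right) = 49 + \left(5 - 3\right) \left(-2 - \frac{1}{17}\right) = 49 + 2 \left(- \frac{35}{17}\right) = 49 - \frac{70}{17} = \frac{763}{17}$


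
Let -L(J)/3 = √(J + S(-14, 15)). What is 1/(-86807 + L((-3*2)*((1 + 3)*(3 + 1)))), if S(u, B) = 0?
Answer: I/(-86807*I + 12*√6) ≈ -1.152e-5 + 3.9007e-9*I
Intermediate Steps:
L(J) = -3*√J (L(J) = -3*√(J + 0) = -3*√J)
1/(-86807 + L((-3*2)*((1 + 3)*(3 + 1)))) = 1/(-86807 - 3*√(-6*(1 + 3)*(3 + 1))) = 1/(-86807 - 3*4*I*√6) = 1/(-86807 - 12*I*√6)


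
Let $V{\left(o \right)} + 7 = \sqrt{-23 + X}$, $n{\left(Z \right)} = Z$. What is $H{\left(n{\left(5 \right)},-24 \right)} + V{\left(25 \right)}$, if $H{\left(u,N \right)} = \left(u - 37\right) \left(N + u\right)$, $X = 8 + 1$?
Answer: $601 + i \sqrt{14} \approx 601.0 + 3.7417 i$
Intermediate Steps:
$X = 9$
$V{\left(o \right)} = -7 + i \sqrt{14}$ ($V{\left(o \right)} = -7 + \sqrt{-23 + 9} = -7 + \sqrt{-14} = -7 + i \sqrt{14}$)
$H{\left(u,N \right)} = \left(-37 + u\right) \left(N + u\right)$
$H{\left(n{\left(5 \right)},-24 \right)} + V{\left(25 \right)} = \left(5^{2} - -888 - 185 - 120\right) - \left(7 - i \sqrt{14}\right) = \left(25 + 888 - 185 - 120\right) - \left(7 - i \sqrt{14}\right) = 608 - \left(7 - i \sqrt{14}\right) = 601 + i \sqrt{14}$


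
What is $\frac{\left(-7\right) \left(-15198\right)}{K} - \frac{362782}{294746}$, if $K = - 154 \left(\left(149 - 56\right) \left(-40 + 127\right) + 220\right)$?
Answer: $- \frac{17702834038}{13472987033} \approx -1.3139$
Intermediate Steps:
$K = -1279894$ ($K = - 154 \left(93 \cdot 87 + 220\right) = - 154 \left(8091 + 220\right) = \left(-154\right) 8311 = -1279894$)
$\frac{\left(-7\right) \left(-15198\right)}{K} - \frac{362782}{294746} = \frac{\left(-7\right) \left(-15198\right)}{-1279894} - \frac{362782}{294746} = 106386 \left(- \frac{1}{1279894}\right) - \frac{181391}{147373} = - \frac{7599}{91421} - \frac{181391}{147373} = - \frac{17702834038}{13472987033}$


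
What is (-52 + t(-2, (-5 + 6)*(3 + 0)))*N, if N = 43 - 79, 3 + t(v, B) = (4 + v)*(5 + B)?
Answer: 1404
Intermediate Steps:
t(v, B) = -3 + (4 + v)*(5 + B)
N = -36
(-52 + t(-2, (-5 + 6)*(3 + 0)))*N = (-52 + (17 + 4*((-5 + 6)*(3 + 0)) + 5*(-2) + ((-5 + 6)*(3 + 0))*(-2)))*(-36) = (-52 + (17 + 4*(1*3) - 10 + (1*3)*(-2)))*(-36) = (-52 + (17 + 4*3 - 10 + 3*(-2)))*(-36) = (-52 + (17 + 12 - 10 - 6))*(-36) = (-52 + 13)*(-36) = -39*(-36) = 1404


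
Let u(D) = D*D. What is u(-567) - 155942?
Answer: 165547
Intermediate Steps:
u(D) = D²
u(-567) - 155942 = (-567)² - 155942 = 321489 - 155942 = 165547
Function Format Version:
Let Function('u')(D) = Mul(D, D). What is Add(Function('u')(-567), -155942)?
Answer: 165547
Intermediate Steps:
Function('u')(D) = Pow(D, 2)
Add(Function('u')(-567), -155942) = Add(Pow(-567, 2), -155942) = Add(321489, -155942) = 165547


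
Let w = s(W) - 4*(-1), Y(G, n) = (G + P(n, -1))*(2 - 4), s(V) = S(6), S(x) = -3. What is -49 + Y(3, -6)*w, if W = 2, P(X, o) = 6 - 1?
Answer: -65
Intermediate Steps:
P(X, o) = 5
s(V) = -3
Y(G, n) = -10 - 2*G (Y(G, n) = (G + 5)*(2 - 4) = (5 + G)*(-2) = -10 - 2*G)
w = 1 (w = -3 - 4*(-1) = -3 + 4 = 1)
-49 + Y(3, -6)*w = -49 + (-10 - 2*3)*1 = -49 + (-10 - 6)*1 = -49 - 16*1 = -49 - 16 = -65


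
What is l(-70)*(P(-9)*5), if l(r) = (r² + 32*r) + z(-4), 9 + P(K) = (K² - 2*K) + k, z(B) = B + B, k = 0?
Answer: 1193400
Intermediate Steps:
z(B) = 2*B
P(K) = -9 + K² - 2*K (P(K) = -9 + ((K² - 2*K) + 0) = -9 + (K² - 2*K) = -9 + K² - 2*K)
l(r) = -8 + r² + 32*r (l(r) = (r² + 32*r) + 2*(-4) = (r² + 32*r) - 8 = -8 + r² + 32*r)
l(-70)*(P(-9)*5) = (-8 + (-70)² + 32*(-70))*((-9 + (-9)² - 2*(-9))*5) = (-8 + 4900 - 2240)*((-9 + 81 + 18)*5) = 2652*(90*5) = 2652*450 = 1193400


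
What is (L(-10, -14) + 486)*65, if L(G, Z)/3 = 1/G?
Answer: 63141/2 ≈ 31571.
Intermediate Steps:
L(G, Z) = 3/G
(L(-10, -14) + 486)*65 = (3/(-10) + 486)*65 = (3*(-⅒) + 486)*65 = (-3/10 + 486)*65 = (4857/10)*65 = 63141/2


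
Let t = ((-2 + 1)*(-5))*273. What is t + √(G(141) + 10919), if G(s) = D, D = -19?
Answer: 1365 + 10*√109 ≈ 1469.4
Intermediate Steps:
G(s) = -19
t = 1365 (t = -1*(-5)*273 = 5*273 = 1365)
t + √(G(141) + 10919) = 1365 + √(-19 + 10919) = 1365 + √10900 = 1365 + 10*√109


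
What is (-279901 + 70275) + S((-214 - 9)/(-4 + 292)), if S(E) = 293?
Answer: -209333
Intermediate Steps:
(-279901 + 70275) + S((-214 - 9)/(-4 + 292)) = (-279901 + 70275) + 293 = -209626 + 293 = -209333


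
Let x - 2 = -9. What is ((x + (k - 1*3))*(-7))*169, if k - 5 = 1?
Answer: 4732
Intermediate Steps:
k = 6 (k = 5 + 1 = 6)
x = -7 (x = 2 - 9 = -7)
((x + (k - 1*3))*(-7))*169 = ((-7 + (6 - 1*3))*(-7))*169 = ((-7 + (6 - 3))*(-7))*169 = ((-7 + 3)*(-7))*169 = -4*(-7)*169 = 28*169 = 4732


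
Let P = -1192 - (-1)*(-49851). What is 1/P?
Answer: -1/51043 ≈ -1.9591e-5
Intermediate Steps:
P = -51043 (P = -1192 - 1*49851 = -1192 - 49851 = -51043)
1/P = 1/(-51043) = -1/51043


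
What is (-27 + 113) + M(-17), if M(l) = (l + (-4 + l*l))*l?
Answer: -4470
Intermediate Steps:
M(l) = l*(-4 + l + l²) (M(l) = (l + (-4 + l²))*l = (-4 + l + l²)*l = l*(-4 + l + l²))
(-27 + 113) + M(-17) = (-27 + 113) - 17*(-4 - 17 + (-17)²) = 86 - 17*(-4 - 17 + 289) = 86 - 17*268 = 86 - 4556 = -4470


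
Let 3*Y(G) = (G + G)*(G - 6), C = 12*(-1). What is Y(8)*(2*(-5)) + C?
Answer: -356/3 ≈ -118.67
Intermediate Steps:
C = -12
Y(G) = 2*G*(-6 + G)/3 (Y(G) = ((G + G)*(G - 6))/3 = ((2*G)*(-6 + G))/3 = (2*G*(-6 + G))/3 = 2*G*(-6 + G)/3)
Y(8)*(2*(-5)) + C = ((⅔)*8*(-6 + 8))*(2*(-5)) - 12 = ((⅔)*8*2)*(-10) - 12 = (32/3)*(-10) - 12 = -320/3 - 12 = -356/3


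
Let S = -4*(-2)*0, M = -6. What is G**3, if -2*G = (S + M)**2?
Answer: -5832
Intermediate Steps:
S = 0 (S = 8*0 = 0)
G = -18 (G = -(0 - 6)**2/2 = -1/2*(-6)**2 = -1/2*36 = -18)
G**3 = (-18)**3 = -5832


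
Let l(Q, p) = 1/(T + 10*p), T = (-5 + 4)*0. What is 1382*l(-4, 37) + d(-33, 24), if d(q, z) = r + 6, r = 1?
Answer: 1986/185 ≈ 10.735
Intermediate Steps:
d(q, z) = 7 (d(q, z) = 1 + 6 = 7)
T = 0 (T = -1*0 = 0)
l(Q, p) = 1/(10*p) (l(Q, p) = 1/(0 + 10*p) = 1/(10*p))
1382*l(-4, 37) + d(-33, 24) = 1382*((⅒)/37) + 7 = 1382*((⅒)*(1/37)) + 7 = 1382*(1/370) + 7 = 691/185 + 7 = 1986/185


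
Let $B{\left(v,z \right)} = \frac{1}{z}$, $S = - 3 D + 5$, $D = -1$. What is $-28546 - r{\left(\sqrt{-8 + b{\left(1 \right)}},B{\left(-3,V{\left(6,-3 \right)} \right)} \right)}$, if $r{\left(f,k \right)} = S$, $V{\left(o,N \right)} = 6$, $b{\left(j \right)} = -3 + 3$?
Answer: $-28554$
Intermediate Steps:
$b{\left(j \right)} = 0$
$S = 8$ ($S = \left(-3\right) \left(-1\right) + 5 = 3 + 5 = 8$)
$r{\left(f,k \right)} = 8$
$-28546 - r{\left(\sqrt{-8 + b{\left(1 \right)}},B{\left(-3,V{\left(6,-3 \right)} \right)} \right)} = -28546 - 8 = -28554$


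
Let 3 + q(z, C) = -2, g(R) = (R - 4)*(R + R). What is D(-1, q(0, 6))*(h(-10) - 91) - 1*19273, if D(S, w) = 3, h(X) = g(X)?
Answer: -18706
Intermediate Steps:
g(R) = 2*R*(-4 + R) (g(R) = (-4 + R)*(2*R) = 2*R*(-4 + R))
q(z, C) = -5 (q(z, C) = -3 - 2 = -5)
h(X) = 2*X*(-4 + X)
D(-1, q(0, 6))*(h(-10) - 91) - 1*19273 = 3*(2*(-10)*(-4 - 10) - 91) - 1*19273 = 3*(2*(-10)*(-14) - 91) - 19273 = 3*(280 - 91) - 19273 = 3*189 - 19273 = 567 - 19273 = -18706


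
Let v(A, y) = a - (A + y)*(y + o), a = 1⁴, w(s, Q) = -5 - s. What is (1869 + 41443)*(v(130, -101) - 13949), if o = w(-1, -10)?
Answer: -472230736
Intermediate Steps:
o = -4 (o = -5 - 1*(-1) = -5 + 1 = -4)
a = 1
v(A, y) = 1 - (-4 + y)*(A + y) (v(A, y) = 1 - (A + y)*(y - 4) = 1 - (A + y)*(-4 + y) = 1 - (-4 + y)*(A + y))
(1869 + 41443)*(v(130, -101) - 13949) = (1869 + 41443)*((1 - 1*(-101)² + 4*130 + 4*(-101) - 1*130*(-101)) - 13949) = 43312*((1 - 1*10201 + 520 - 404 + 13130) - 13949) = 43312*((1 - 10201 + 520 - 404 + 13130) - 13949) = 43312*(3046 - 13949) = 43312*(-10903) = -472230736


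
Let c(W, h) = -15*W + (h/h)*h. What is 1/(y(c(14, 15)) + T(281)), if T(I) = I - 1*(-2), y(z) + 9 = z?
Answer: 1/79 ≈ 0.012658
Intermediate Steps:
c(W, h) = h - 15*W (c(W, h) = -15*W + 1*h = -15*W + h = h - 15*W)
y(z) = -9 + z
T(I) = 2 + I (T(I) = I + 2 = 2 + I)
1/(y(c(14, 15)) + T(281)) = 1/((-9 + (15 - 15*14)) + (2 + 281)) = 1/((-9 + (15 - 210)) + 283) = 1/((-9 - 195) + 283) = 1/(-204 + 283) = 1/79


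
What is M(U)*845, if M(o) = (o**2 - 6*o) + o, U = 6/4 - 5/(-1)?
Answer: 32955/4 ≈ 8238.8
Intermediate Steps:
U = 13/2 (U = 6*(1/4) - 5*(-1) = 3/2 + 5 = 13/2 ≈ 6.5000)
M(o) = o**2 - 5*o
M(U)*845 = (13*(-5 + 13/2)/2)*845 = ((13/2)*(3/2))*845 = (39/4)*845 = 32955/4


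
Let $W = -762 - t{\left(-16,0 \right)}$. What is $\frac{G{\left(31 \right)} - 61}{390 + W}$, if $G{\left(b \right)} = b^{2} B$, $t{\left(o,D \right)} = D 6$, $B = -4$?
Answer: $\frac{3905}{372} \approx 10.497$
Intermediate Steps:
$t{\left(o,D \right)} = 6 D$
$G{\left(b \right)} = - 4 b^{2}$ ($G{\left(b \right)} = b^{2} \left(-4\right) = - 4 b^{2}$)
$W = -762$ ($W = -762 - 6 \cdot 0 = -762 - 0 = -762 + 0 = -762$)
$\frac{G{\left(31 \right)} - 61}{390 + W} = \frac{- 4 \cdot 31^{2} - 61}{390 - 762} = \frac{\left(-4\right) 961 - 61}{-372} = \left(-3844 - 61\right) \left(- \frac{1}{372}\right) = \left(-3905\right) \left(- \frac{1}{372}\right) = \frac{3905}{372}$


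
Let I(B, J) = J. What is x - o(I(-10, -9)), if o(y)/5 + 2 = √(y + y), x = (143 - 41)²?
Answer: 10414 - 15*I*√2 ≈ 10414.0 - 21.213*I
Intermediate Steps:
x = 10404 (x = 102² = 10404)
o(y) = -10 + 5*√2*√y (o(y) = -10 + 5*√(y + y) = -10 + 5*√(2*y) = -10 + 5*(√2*√y) = -10 + 5*√2*√y)
x - o(I(-10, -9)) = 10404 - (-10 + 5*√2*√(-9)) = 10404 - (-10 + 5*√2*(3*I)) = 10404 - (-10 + 15*I*√2) = 10404 + (10 - 15*I*√2) = 10414 - 15*I*√2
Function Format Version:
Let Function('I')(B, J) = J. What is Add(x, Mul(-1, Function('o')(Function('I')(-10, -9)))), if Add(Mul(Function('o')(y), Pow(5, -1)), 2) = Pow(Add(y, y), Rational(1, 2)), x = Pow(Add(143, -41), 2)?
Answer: Add(10414, Mul(-15, I, Pow(2, Rational(1, 2)))) ≈ Add(10414., Mul(-21.213, I))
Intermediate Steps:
x = 10404 (x = Pow(102, 2) = 10404)
Function('o')(y) = Add(-10, Mul(5, Pow(2, Rational(1, 2)), Pow(y, Rational(1, 2)))) (Function('o')(y) = Add(-10, Mul(5, Pow(Add(y, y), Rational(1, 2)))) = Add(-10, Mul(5, Pow(Mul(2, y), Rational(1, 2)))) = Add(-10, Mul(5, Mul(Pow(2, Rational(1, 2)), Pow(y, Rational(1, 2))))) = Add(-10, Mul(5, Pow(2, Rational(1, 2)), Pow(y, Rational(1, 2)))))
Add(x, Mul(-1, Function('o')(Function('I')(-10, -9)))) = Add(10404, Mul(-1, Add(-10, Mul(5, Pow(2, Rational(1, 2)), Pow(-9, Rational(1, 2)))))) = Add(10404, Mul(-1, Add(-10, Mul(5, Pow(2, Rational(1, 2)), Mul(3, I))))) = Add(10404, Mul(-1, Add(-10, Mul(15, I, Pow(2, Rational(1, 2)))))) = Add(10404, Add(10, Mul(-15, I, Pow(2, Rational(1, 2))))) = Add(10414, Mul(-15, I, Pow(2, Rational(1, 2))))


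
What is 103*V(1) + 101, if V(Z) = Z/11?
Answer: 1214/11 ≈ 110.36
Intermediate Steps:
V(Z) = Z/11 (V(Z) = Z*(1/11) = Z/11)
103*V(1) + 101 = 103*((1/11)*1) + 101 = 103*(1/11) + 101 = 103/11 + 101 = 1214/11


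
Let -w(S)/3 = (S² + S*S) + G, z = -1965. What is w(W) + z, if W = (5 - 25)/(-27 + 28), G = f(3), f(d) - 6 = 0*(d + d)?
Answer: -4383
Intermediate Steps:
f(d) = 6 (f(d) = 6 + 0*(d + d) = 6 + 0*(2*d) = 6 + 0 = 6)
G = 6
W = -20 (W = -20/1 = -20*1 = -20)
w(S) = -18 - 6*S² (w(S) = -3*((S² + S*S) + 6) = -3*((S² + S²) + 6) = -3*(2*S² + 6) = -3*(6 + 2*S²) = -18 - 6*S²)
w(W) + z = (-18 - 6*(-20)²) - 1965 = (-18 - 6*400) - 1965 = (-18 - 2400) - 1965 = -2418 - 1965 = -4383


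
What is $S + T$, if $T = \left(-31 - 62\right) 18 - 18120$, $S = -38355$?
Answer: $-58149$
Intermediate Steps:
$T = -19794$ ($T = \left(-93\right) 18 - 18120 = -1674 - 18120 = -19794$)
$S + T = -38355 - 19794 = -58149$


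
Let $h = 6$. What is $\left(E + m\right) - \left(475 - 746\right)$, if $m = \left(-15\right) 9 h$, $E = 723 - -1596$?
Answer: $1780$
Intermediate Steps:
$E = 2319$ ($E = 723 + 1596 = 2319$)
$m = -810$ ($m = \left(-15\right) 9 \cdot 6 = \left(-135\right) 6 = -810$)
$\left(E + m\right) - \left(475 - 746\right) = \left(2319 - 810\right) - \left(475 - 746\right) = 1509 - -271 = 1509 + 271 = 1780$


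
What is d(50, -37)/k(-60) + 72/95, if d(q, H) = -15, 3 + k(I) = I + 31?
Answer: 3729/3040 ≈ 1.2266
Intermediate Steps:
k(I) = 28 + I (k(I) = -3 + (I + 31) = -3 + (31 + I) = 28 + I)
d(50, -37)/k(-60) + 72/95 = -15/(28 - 60) + 72/95 = -15/(-32) + 72*(1/95) = -15*(-1/32) + 72/95 = 15/32 + 72/95 = 3729/3040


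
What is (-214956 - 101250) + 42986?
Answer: -273220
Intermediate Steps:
(-214956 - 101250) + 42986 = -316206 + 42986 = -273220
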